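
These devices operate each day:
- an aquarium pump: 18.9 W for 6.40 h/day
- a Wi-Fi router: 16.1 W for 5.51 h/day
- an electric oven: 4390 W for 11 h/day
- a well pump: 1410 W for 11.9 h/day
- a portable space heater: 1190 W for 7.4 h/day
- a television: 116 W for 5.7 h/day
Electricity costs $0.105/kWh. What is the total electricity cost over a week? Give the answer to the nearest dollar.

aquarium pump: 18.9 W × 6.40 h × 7 d = 847 Wh = 0.8467 kWh
Wi-Fi router: 16.1 W × 5.51 h × 7 d = 621 Wh = 0.621 kWh
electric oven: 4390 W × 11 h × 7 d = 338,030 Wh = 338 kWh
well pump: 1410 W × 11.9 h × 7 d = 117,453 Wh = 117.5 kWh
portable space heater: 1190 W × 7.4 h × 7 d = 61,642 Wh = 61.64 kWh
television: 116 W × 5.7 h × 7 d = 4,628 Wh = 4.628 kWh
Total energy = 0.8467 + 0.621 + 338 + 117.5 + 61.64 + 4.628 = 523.2 kWh
Cost = 523.2 kWh × $0.105 = $54.94 ≈ $55

$55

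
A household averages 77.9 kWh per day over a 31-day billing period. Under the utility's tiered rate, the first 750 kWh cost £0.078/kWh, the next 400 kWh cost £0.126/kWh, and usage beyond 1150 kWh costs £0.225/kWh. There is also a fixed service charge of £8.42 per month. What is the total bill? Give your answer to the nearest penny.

£401.92

Usage = 77.9 kWh/day × 31 days = 2414.9 kWh
First 750 kWh × £0.078 = £58.50
Next 400 kWh × £0.126 = £50.40
Remaining 1264.9 kWh × £0.225 = £284.60
Energy charge = £393.50; + service £8.42 = £401.92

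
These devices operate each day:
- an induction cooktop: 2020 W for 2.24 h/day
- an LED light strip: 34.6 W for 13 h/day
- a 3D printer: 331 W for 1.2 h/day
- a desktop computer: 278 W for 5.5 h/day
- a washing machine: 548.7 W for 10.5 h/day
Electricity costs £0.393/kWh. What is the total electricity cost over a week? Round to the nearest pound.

induction cooktop: 2020 W × 2.24 h × 7 d = 31,674 Wh = 31.67 kWh
LED light strip: 34.6 W × 13 h × 7 d = 3,149 Wh = 3.149 kWh
3D printer: 331 W × 1.2 h × 7 d = 2,780 Wh = 2.78 kWh
desktop computer: 278 W × 5.5 h × 7 d = 10,703 Wh = 10.7 kWh
washing machine: 548.7 W × 10.5 h × 7 d = 40,329 Wh = 40.33 kWh
Total energy = 31.67 + 3.149 + 2.78 + 10.7 + 40.33 = 88.64 kWh
Cost = 88.64 kWh × £0.393 = £34.83 ≈ £35

£35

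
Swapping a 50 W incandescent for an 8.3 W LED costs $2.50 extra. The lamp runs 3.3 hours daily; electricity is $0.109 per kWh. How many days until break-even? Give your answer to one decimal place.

Power saved = 50 − 8.3 = 41.7 W
Daily energy saved = 41.7 W × 3.3 h = 137.6 Wh = 0.13761 kWh
Daily savings = 0.13761 × $0.109 = $0.0150
Payback = $2.50 / $0.0150 per day = 166.7 days

166.7 days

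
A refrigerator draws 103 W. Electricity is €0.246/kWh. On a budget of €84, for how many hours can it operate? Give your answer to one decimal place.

3315.2 h

Energy budget = €84 / €0.246 per kWh = 341.5 kWh = 341,463 Wh
Runtime = 341,463 Wh / 103 W = 3,315 h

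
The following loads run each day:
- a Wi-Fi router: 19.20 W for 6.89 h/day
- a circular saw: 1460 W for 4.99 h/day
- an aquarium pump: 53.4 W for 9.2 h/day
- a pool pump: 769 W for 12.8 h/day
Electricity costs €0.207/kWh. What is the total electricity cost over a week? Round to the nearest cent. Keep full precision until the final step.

Wi-Fi router: 19.20 W × 6.89 h × 7 d = 926 Wh = 0.926 kWh
circular saw: 1460 W × 4.99 h × 7 d = 50,998 Wh = 51 kWh
aquarium pump: 53.4 W × 9.2 h × 7 d = 3,439 Wh = 3.439 kWh
pool pump: 769 W × 12.8 h × 7 d = 68,902 Wh = 68.9 kWh
Total energy = 0.926 + 51 + 3.439 + 68.9 = 124.3 kWh
Cost = 124.3 kWh × €0.207 = €25.72

€25.72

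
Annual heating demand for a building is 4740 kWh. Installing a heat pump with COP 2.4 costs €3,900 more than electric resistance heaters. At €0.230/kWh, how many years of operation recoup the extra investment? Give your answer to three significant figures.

Resistance: 4740 kWh × €0.230 = €1,090.20/yr
Heat pump: 4740 / 2.4 = 1975 kWh in → × €0.230 = €454.25/yr
Annual savings = €635.95
Payback = €3,900 / €635.95 = 6.13 years

6.13 years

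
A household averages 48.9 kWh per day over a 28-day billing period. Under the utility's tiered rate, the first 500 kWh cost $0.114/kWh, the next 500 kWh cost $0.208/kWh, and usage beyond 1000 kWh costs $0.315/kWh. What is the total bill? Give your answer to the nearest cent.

Usage = 48.9 kWh/day × 28 days = 1369.2 kWh
First 500 kWh × $0.114 = $57.00
Next 500 kWh × $0.208 = $104.00
Remaining 369.2 kWh × $0.315 = $116.30
Total = $277.30

$277.30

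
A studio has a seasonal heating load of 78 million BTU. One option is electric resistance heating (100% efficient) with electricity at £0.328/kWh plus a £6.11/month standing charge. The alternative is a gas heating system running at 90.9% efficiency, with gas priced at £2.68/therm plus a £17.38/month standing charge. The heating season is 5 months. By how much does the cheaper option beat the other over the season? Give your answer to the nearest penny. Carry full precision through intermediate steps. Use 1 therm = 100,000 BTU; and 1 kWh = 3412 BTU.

Heat load = 78 × 10⁶ BTU = 78,000,000 BTU
Gas: input = 78,000,000 / 0.909 = 85,808,581 BTU = 858.1 therm → 858.1 × £2.68 = £2,299.67; + 5 × £17.38 standing = £2,386.57
Electric: 78,000,000 BTU / 3412 = 22,860 kWh → × £0.328 = £7,498.24; + 5 × £6.11 standing = £7,528.79
Difference = |£2,386.57 − £7,528.79| = £5,142.22

£5142.22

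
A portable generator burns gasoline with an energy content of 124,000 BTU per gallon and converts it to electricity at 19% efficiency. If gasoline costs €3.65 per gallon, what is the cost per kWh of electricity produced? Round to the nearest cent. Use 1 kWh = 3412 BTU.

€0.53

Electrical output per gallon = 124,000 BTU × 0.19 / 3412 BTU/kWh = 6.905 kWh
Cost per kWh = €3.65 / 6.905 kWh = €0.529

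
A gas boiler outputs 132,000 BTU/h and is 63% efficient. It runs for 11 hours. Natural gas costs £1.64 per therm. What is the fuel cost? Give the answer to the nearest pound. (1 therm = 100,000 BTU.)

Heat delivered = 132,000 BTU/h × 11 h = 1,452,000 BTU
Gas input = 1,452,000 / 0.63 = 2,304,762 BTU
= 2,304,762 / 100,000 = 23.05 therm
Cost = 23.05 × £1.64/therm = £37.80 ≈ £38

£38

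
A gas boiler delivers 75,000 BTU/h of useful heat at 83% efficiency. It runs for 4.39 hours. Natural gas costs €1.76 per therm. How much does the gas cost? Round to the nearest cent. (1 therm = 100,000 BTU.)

€6.98

Heat delivered = 75,000 BTU/h × 4.39 h = 329,250 BTU
Gas input = 329,250 / 0.83 = 396,687 BTU
= 396,687 / 100,000 = 3.967 therm
Cost = 3.967 × €1.76/therm = €6.98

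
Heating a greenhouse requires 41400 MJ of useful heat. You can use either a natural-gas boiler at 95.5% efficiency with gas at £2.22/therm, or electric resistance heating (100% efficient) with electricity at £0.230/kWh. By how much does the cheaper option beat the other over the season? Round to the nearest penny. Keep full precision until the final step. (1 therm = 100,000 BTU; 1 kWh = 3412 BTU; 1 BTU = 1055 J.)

£1733.03

Heat load = 41400 MJ = 41,400,000,000 J / 1055 = 39,241,706 BTU
Gas: input = 39,241,706 / 0.955 = 41,090,792 BTU = 410.9 therm → 410.9 × £2.22 = £912.22
Electric: 39,241,706 BTU / 3412 = 11,500 kWh → × £0.230 = £2,645.25
Difference = |£912.22 − £2,645.25| = £1,733.03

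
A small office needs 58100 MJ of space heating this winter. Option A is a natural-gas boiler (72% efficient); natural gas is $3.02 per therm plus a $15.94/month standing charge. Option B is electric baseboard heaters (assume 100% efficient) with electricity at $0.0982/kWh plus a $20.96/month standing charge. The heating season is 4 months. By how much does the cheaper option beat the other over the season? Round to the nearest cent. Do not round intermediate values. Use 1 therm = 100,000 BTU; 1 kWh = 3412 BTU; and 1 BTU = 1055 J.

Heat load = 58100 MJ = 58,100,000,000 J / 1055 = 55,071,090 BTU
Gas: input = 55,071,090 / 0.720 = 76,487,625 BTU = 764.9 therm → 764.9 × $3.02 = $2,309.93; + 4 × $15.94 standing = $2,373.69
Electric: 55,071,090 BTU / 3412 = 16,140 kWh → × $0.0982 = $1,584.99; + 4 × $20.96 standing = $1,668.83
Difference = |$2,373.69 − $1,668.83| = $704.86

$704.86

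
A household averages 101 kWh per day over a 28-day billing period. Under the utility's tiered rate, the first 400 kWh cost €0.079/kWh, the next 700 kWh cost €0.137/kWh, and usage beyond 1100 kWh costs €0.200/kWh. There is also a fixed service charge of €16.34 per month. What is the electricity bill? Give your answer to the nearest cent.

€489.44

Usage = 101 kWh/day × 28 days = 2828 kWh
First 400 kWh × €0.079 = €31.60
Next 700 kWh × €0.137 = €95.90
Remaining 1728 kWh × €0.200 = €345.60
Energy charge = €473.10; + service €16.34 = €489.44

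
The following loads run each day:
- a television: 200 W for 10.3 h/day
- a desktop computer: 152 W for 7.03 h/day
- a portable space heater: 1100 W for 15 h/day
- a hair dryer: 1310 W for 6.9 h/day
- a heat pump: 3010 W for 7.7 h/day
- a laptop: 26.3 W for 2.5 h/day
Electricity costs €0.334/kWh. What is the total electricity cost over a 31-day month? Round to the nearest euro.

television: 200 W × 10.3 h × 31 d = 63,860 Wh = 63.86 kWh
desktop computer: 152 W × 7.03 h × 31 d = 33,125 Wh = 33.13 kWh
portable space heater: 1100 W × 15 h × 31 d = 511,500 Wh = 511.5 kWh
hair dryer: 1310 W × 6.9 h × 31 d = 280,209 Wh = 280.2 kWh
heat pump: 3010 W × 7.7 h × 31 d = 718,487 Wh = 718.5 kWh
laptop: 26.3 W × 2.5 h × 31 d = 2,038 Wh = 2.038 kWh
Total energy = 63.86 + 33.13 + 511.5 + 280.2 + 718.5 + 2.038 = 1,609 kWh
Cost = 1,609 kWh × €0.334 = €537.48 ≈ €537

€537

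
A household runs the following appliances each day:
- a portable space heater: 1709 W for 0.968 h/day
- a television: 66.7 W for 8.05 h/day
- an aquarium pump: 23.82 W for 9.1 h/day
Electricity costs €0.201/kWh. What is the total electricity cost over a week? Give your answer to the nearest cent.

€3.39

portable space heater: 1709 W × 0.968 h × 7 d = 11,580 Wh = 11.58 kWh
television: 66.7 W × 8.05 h × 7 d = 3,759 Wh = 3.759 kWh
aquarium pump: 23.82 W × 9.1 h × 7 d = 1,517 Wh = 1.517 kWh
Total energy = 11.58 + 3.759 + 1.517 = 16.86 kWh
Cost = 16.86 kWh × €0.201 = €3.39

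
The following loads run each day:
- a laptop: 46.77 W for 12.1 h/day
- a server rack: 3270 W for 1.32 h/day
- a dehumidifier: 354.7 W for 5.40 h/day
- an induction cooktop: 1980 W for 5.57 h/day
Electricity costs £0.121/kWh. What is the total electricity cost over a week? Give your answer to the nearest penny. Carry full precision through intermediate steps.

laptop: 46.77 W × 12.1 h × 7 d = 3,961 Wh = 3.961 kWh
server rack: 3270 W × 1.32 h × 7 d = 30,215 Wh = 30.21 kWh
dehumidifier: 354.7 W × 5.40 h × 7 d = 13,408 Wh = 13.41 kWh
induction cooktop: 1980 W × 5.57 h × 7 d = 77,200 Wh = 77.2 kWh
Total energy = 3.961 + 30.21 + 13.41 + 77.2 = 124.8 kWh
Cost = 124.8 kWh × £0.121 = £15.10

£15.10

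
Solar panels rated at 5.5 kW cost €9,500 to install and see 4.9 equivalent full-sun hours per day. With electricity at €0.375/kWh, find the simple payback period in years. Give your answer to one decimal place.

2.6 years

Daily generation = 5.5 kW × 4.9 h = 26.95 kWh
Annual generation = 26.95 × 365 = 9836.8 kWh
Annual savings = 9836.8 × €0.375 = €3,688.78
Payback = €9,500 / €3,688.78 = 2.58 years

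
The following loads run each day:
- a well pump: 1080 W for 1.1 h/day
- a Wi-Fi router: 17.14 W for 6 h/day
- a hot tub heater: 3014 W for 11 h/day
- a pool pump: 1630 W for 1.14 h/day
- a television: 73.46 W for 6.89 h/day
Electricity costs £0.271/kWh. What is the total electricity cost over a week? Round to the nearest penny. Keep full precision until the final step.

£69.83

well pump: 1080 W × 1.1 h × 7 d = 8,316 Wh = 8.316 kWh
Wi-Fi router: 17.14 W × 6 h × 7 d = 720 Wh = 0.7199 kWh
hot tub heater: 3014 W × 11 h × 7 d = 232,078 Wh = 232.1 kWh
pool pump: 1630 W × 1.14 h × 7 d = 13,007 Wh = 13.01 kWh
television: 73.46 W × 6.89 h × 7 d = 3,543 Wh = 3.543 kWh
Total energy = 8.316 + 0.7199 + 232.1 + 13.01 + 3.543 = 257.7 kWh
Cost = 257.7 kWh × £0.271 = £69.83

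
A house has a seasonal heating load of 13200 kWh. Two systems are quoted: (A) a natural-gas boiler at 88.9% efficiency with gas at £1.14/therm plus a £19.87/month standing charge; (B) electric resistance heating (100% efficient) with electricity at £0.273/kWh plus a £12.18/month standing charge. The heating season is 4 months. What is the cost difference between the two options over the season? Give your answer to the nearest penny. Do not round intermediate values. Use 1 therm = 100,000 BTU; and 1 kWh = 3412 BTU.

Heat load = 13200 kWh × 3412 = 45,038,400 BTU
Gas: input = 45,038,400 / 0.889 = 50,661,867 BTU = 506.6 therm → 506.6 × £1.14 = £577.55; + 4 × £19.87 standing = £657.03
Electric: 45,038,400 BTU / 3412 = 13,200 kWh → × £0.273 = £3,603.60; + 4 × £12.18 standing = £3,652.32
Difference = |£657.03 − £3,652.32| = £2,995.29

£2995.29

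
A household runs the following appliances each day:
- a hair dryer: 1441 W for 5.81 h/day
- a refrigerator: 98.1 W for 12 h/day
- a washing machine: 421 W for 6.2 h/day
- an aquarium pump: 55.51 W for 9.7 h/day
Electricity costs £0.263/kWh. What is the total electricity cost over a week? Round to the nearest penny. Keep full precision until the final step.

hair dryer: 1441 W × 5.81 h × 7 d = 58,605 Wh = 58.61 kWh
refrigerator: 98.1 W × 12 h × 7 d = 8,240 Wh = 8.24 kWh
washing machine: 421 W × 6.2 h × 7 d = 18,271 Wh = 18.27 kWh
aquarium pump: 55.51 W × 9.7 h × 7 d = 3,769 Wh = 3.769 kWh
Total energy = 58.61 + 8.24 + 18.27 + 3.769 = 88.89 kWh
Cost = 88.89 kWh × £0.263 = £23.38

£23.38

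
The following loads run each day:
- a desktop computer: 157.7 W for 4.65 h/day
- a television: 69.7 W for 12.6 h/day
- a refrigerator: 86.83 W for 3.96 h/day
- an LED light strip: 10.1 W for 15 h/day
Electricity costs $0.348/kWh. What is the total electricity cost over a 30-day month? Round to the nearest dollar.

desktop computer: 157.7 W × 4.65 h × 30 d = 21,999 Wh = 22 kWh
television: 69.7 W × 12.6 h × 30 d = 26,347 Wh = 26.35 kWh
refrigerator: 86.83 W × 3.96 h × 30 d = 10,315 Wh = 10.32 kWh
LED light strip: 10.1 W × 15 h × 30 d = 4,545 Wh = 4.545 kWh
Total energy = 22 + 26.35 + 10.32 + 4.545 = 63.21 kWh
Cost = 63.21 kWh × $0.348 = $22.00

$22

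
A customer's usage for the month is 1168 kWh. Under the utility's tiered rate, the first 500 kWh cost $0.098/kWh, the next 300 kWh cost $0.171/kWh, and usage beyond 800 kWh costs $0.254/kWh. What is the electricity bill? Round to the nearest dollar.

First 500 kWh × $0.098 = $49.00
Next 300 kWh × $0.171 = $51.30
Remaining 368 kWh × $0.254 = $93.47
Total = $193.77 ≈ $194

$194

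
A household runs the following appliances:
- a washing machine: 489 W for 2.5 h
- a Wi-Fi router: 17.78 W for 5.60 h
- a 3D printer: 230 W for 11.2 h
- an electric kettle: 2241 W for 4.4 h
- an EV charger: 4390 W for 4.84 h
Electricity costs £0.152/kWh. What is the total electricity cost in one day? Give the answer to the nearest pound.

£5

washing machine: 489 W × 2.5 h = 1,222 Wh = 1.222 kWh
Wi-Fi router: 17.78 W × 5.60 h = 100 Wh = 0.09957 kWh
3D printer: 230 W × 11.2 h = 2,576 Wh = 2.576 kWh
electric kettle: 2241 W × 4.4 h = 9,860 Wh = 9.86 kWh
EV charger: 4390 W × 4.84 h = 21,248 Wh = 21.25 kWh
Total energy = 1.222 + 0.09957 + 2.576 + 9.86 + 21.25 = 35.01 kWh
Cost = 35.01 kWh × £0.152 = £5.32 ≈ £5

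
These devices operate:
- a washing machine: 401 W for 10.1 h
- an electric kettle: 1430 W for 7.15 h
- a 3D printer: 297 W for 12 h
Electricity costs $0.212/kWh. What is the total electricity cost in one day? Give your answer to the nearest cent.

washing machine: 401 W × 10.1 h = 4,050 Wh = 4.05 kWh
electric kettle: 1430 W × 7.15 h = 10,224 Wh = 10.22 kWh
3D printer: 297 W × 12 h = 3,564 Wh = 3.564 kWh
Total energy = 4.05 + 10.22 + 3.564 = 17.84 kWh
Cost = 17.84 kWh × $0.212 = $3.78

$3.78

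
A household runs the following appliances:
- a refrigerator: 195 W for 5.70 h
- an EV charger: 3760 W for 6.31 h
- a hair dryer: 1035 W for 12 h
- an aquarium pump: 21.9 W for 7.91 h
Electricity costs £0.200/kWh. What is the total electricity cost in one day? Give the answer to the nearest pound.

refrigerator: 195 W × 5.70 h = 1,112 Wh = 1.111 kWh
EV charger: 3760 W × 6.31 h = 23,726 Wh = 23.73 kWh
hair dryer: 1035 W × 12 h = 12,420 Wh = 12.42 kWh
aquarium pump: 21.9 W × 7.91 h = 173 Wh = 0.1732 kWh
Total energy = 1.111 + 23.73 + 12.42 + 0.1732 = 37.43 kWh
Cost = 37.43 kWh × £0.200 = £7.49 ≈ £7

£7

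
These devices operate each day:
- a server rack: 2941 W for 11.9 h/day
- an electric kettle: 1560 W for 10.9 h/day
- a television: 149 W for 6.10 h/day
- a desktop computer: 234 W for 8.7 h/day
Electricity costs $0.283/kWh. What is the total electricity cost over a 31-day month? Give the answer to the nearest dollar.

server rack: 2941 W × 11.9 h × 31 d = 1,084,935 Wh = 1,085 kWh
electric kettle: 1560 W × 10.9 h × 31 d = 527,124 Wh = 527.1 kWh
television: 149 W × 6.10 h × 31 d = 28,176 Wh = 28.18 kWh
desktop computer: 234 W × 8.7 h × 31 d = 63,110 Wh = 63.11 kWh
Total energy = 1,085 + 527.1 + 28.18 + 63.11 = 1,703 kWh
Cost = 1,703 kWh × $0.283 = $482.05 ≈ $482

$482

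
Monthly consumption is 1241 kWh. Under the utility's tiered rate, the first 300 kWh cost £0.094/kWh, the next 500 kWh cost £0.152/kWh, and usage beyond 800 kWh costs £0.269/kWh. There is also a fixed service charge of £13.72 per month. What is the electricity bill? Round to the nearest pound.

First 300 kWh × £0.094 = £28.20
Next 500 kWh × £0.152 = £76.00
Remaining 441 kWh × £0.269 = £118.63
Energy charge = £222.83; + service £13.72 = £236.55 ≈ £237

£237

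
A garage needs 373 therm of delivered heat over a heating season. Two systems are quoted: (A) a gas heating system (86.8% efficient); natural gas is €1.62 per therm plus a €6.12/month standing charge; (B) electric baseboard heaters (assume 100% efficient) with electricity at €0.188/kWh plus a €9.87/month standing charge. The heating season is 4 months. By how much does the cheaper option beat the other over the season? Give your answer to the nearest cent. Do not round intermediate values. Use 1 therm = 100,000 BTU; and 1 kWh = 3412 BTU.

€1374.06

Heat load = 373 therm × 100,000 = 37,300,000 BTU
Gas: input = 37,300,000 / 0.868 = 42,972,350 BTU = 429.7 therm → 429.7 × €1.62 = €696.15; + 4 × €6.12 standing = €720.63
Electric: 37,300,000 BTU / 3412 = 10,930 kWh → × €0.188 = €2,055.22; + 4 × €9.87 standing = €2,094.70
Difference = |€720.63 − €2,094.70| = €1,374.06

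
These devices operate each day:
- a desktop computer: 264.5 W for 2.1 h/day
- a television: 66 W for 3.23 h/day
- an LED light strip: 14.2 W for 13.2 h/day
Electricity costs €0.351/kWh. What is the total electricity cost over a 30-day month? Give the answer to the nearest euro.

€10

desktop computer: 264.5 W × 2.1 h × 30 d = 16,664 Wh = 16.66 kWh
television: 66 W × 3.23 h × 30 d = 6,395 Wh = 6.395 kWh
LED light strip: 14.2 W × 13.2 h × 30 d = 5,623 Wh = 5.623 kWh
Total energy = 16.66 + 6.395 + 5.623 = 28.68 kWh
Cost = 28.68 kWh × €0.351 = €10.07 ≈ €10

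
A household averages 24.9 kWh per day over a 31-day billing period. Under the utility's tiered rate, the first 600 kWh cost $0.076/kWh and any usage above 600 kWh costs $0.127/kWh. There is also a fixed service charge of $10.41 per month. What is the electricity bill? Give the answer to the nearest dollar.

$78

Usage = 24.9 kWh/day × 31 days = 771.9 kWh
First 600 kWh × $0.076 = $45.60
Remaining 171.9 kWh × $0.127 = $21.83
Energy charge = $67.43; + service $10.41 = $77.84 ≈ $78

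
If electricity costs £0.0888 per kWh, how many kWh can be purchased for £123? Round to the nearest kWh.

1385 kWh

£123 / £0.0888 per kWh = 1,385 kWh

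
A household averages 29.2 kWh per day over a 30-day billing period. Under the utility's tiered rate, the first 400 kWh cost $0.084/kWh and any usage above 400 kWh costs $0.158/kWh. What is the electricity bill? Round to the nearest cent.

Usage = 29.2 kWh/day × 30 days = 876 kWh
First 400 kWh × $0.084 = $33.60
Remaining 476 kWh × $0.158 = $75.21
Total = $108.81

$108.81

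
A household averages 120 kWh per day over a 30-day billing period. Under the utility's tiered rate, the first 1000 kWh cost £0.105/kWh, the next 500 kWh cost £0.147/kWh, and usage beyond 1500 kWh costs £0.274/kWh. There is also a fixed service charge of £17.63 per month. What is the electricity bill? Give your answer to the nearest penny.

Usage = 120 kWh/day × 30 days = 3600 kWh
First 1000 kWh × £0.105 = £105.00
Next 500 kWh × £0.147 = £73.50
Remaining 2100 kWh × £0.274 = £575.40
Energy charge = £753.90; + service £17.63 = £771.53

£771.53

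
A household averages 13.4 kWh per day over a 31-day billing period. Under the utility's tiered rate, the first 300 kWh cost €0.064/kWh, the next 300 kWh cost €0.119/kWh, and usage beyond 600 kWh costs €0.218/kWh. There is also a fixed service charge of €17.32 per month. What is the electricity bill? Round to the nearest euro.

Usage = 13.4 kWh/day × 31 days = 415.4 kWh
First 300 kWh × €0.064 = €19.20
Next 115.4 kWh × €0.119 = €13.73
Remaining tier: 0 kWh (not reached)
Energy charge = €32.93; + service €17.32 = €50.25 ≈ €50

€50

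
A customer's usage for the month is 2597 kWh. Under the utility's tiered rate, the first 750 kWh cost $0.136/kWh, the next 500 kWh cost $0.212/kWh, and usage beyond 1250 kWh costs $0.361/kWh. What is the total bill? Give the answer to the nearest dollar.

First 750 kWh × $0.136 = $102.00
Next 500 kWh × $0.212 = $106.00
Remaining 1347 kWh × $0.361 = $486.27
Total = $694.27 ≈ $694

$694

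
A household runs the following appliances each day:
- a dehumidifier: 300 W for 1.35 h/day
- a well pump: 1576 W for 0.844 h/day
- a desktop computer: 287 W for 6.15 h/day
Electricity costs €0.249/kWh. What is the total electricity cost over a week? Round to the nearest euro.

€6

dehumidifier: 300 W × 1.35 h × 7 d = 2,835 Wh = 2.835 kWh
well pump: 1576 W × 0.844 h × 7 d = 9,311 Wh = 9.311 kWh
desktop computer: 287 W × 6.15 h × 7 d = 12,355 Wh = 12.36 kWh
Total energy = 2.835 + 9.311 + 12.36 = 24.5 kWh
Cost = 24.5 kWh × €0.249 = €6.10 ≈ €6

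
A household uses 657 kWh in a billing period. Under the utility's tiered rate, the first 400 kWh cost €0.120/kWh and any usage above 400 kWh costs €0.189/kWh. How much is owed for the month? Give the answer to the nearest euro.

First 400 kWh × €0.120 = €48.00
Remaining 257 kWh × €0.189 = €48.57
Total = €96.57 ≈ €97

€97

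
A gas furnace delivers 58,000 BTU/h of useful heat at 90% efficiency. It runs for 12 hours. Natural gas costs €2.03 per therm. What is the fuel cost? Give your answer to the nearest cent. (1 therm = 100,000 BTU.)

€15.70

Heat delivered = 58,000 BTU/h × 12 h = 696,000 BTU
Gas input = 696,000 / 0.90 = 773,333 BTU
= 773,333 / 100,000 = 7.733 therm
Cost = 7.733 × €2.03/therm = €15.70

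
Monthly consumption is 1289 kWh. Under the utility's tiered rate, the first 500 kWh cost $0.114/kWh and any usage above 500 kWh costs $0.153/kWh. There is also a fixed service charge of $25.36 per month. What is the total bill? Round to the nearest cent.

$203.08

First 500 kWh × $0.114 = $57.00
Remaining 789 kWh × $0.153 = $120.72
Energy charge = $177.72; + service $25.36 = $203.08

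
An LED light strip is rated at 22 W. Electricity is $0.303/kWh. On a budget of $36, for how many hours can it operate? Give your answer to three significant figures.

Energy budget = $36 / $0.303 per kWh = 118.8 kWh = 118,812 Wh
Runtime = 118,812 Wh / 22 W = 5,401 h

5400 h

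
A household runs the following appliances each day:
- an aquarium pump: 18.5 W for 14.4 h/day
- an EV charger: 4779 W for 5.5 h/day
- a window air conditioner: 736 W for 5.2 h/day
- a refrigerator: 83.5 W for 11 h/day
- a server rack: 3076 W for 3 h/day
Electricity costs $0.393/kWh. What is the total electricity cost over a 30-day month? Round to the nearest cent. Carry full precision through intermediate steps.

$477.79

aquarium pump: 18.5 W × 14.4 h × 30 d = 7,992 Wh = 7.992 kWh
EV charger: 4779 W × 5.5 h × 30 d = 788,535 Wh = 788.5 kWh
window air conditioner: 736 W × 5.2 h × 30 d = 114,816 Wh = 114.8 kWh
refrigerator: 83.5 W × 11 h × 30 d = 27,555 Wh = 27.55 kWh
server rack: 3076 W × 3 h × 30 d = 276,840 Wh = 276.8 kWh
Total energy = 7.992 + 788.5 + 114.8 + 27.55 + 276.8 = 1,216 kWh
Cost = 1,216 kWh × $0.393 = $477.79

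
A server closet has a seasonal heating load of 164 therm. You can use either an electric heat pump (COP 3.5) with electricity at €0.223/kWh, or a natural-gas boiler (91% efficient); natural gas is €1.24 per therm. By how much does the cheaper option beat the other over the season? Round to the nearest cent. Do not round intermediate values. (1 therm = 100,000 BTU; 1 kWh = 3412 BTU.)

Heat load = 164 therm × 100,000 = 16,400,000 BTU
Gas: input = 16,400,000 / 0.91 = 18,021,978 BTU = 180.2 therm → 180.2 × €1.24 = €223.47
Heat pump: 16,400,000 BTU / 3412 = 4,807 kWh heat; / 3.5 = 1,373 kWh in → × €0.223 = €306.25
Difference = |€223.47 − €306.25| = €82.77

€82.77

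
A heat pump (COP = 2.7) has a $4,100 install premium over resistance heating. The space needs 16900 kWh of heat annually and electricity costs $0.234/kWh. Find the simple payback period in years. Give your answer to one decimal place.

1.6 years

Resistance: 16900 kWh × $0.234 = $3,954.60/yr
Heat pump: 16900 / 2.7 = 6259 kWh in → × $0.234 = $1,464.67/yr
Annual savings = $2,489.93
Payback = $4,100 / $2,489.93 = 1.65 years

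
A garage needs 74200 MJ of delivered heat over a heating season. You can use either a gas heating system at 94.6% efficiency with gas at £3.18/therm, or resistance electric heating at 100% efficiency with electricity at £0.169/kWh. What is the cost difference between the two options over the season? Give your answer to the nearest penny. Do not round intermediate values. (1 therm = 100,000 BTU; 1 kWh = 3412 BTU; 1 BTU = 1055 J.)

£1119.39

Heat load = 74200 MJ = 74,200,000,000 J / 1055 = 70,331,754 BTU
Gas: input = 70,331,754 / 0.946 = 74,346,463 BTU = 743.5 therm → 743.5 × £3.18 = £2,364.22
Electric: 70,331,754 BTU / 3412 = 20,610 kWh → × £0.169 = £3,483.61
Difference = |£2,364.22 − £3,483.61| = £1,119.39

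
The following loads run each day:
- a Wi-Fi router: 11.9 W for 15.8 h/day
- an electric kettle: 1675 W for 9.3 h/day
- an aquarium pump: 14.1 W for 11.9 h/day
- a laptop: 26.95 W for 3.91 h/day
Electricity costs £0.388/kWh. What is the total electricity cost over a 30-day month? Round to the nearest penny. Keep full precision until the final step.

Wi-Fi router: 11.9 W × 15.8 h × 30 d = 5,641 Wh = 5.641 kWh
electric kettle: 1675 W × 9.3 h × 30 d = 467,325 Wh = 467.3 kWh
aquarium pump: 14.1 W × 11.9 h × 30 d = 5,034 Wh = 5.034 kWh
laptop: 26.95 W × 3.91 h × 30 d = 3,161 Wh = 3.161 kWh
Total energy = 5.641 + 467.3 + 5.034 + 3.161 = 481.2 kWh
Cost = 481.2 kWh × £0.388 = £186.69

£186.69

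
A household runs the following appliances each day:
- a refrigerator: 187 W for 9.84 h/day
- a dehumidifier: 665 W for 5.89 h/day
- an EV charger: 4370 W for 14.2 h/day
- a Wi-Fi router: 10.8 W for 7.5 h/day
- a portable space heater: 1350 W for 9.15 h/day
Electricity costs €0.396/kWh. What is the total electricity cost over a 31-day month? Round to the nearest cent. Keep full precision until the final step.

refrigerator: 187 W × 9.84 h × 31 d = 57,042 Wh = 57.04 kWh
dehumidifier: 665 W × 5.89 h × 31 d = 121,422 Wh = 121.4 kWh
EV charger: 4370 W × 14.2 h × 31 d = 1,923,674 Wh = 1,924 kWh
Wi-Fi router: 10.8 W × 7.5 h × 31 d = 2,511 Wh = 2.511 kWh
portable space heater: 1350 W × 9.15 h × 31 d = 382,928 Wh = 382.9 kWh
Total energy = 57.04 + 121.4 + 1,924 + 2.511 + 382.9 = 2,488 kWh
Cost = 2,488 kWh × €0.396 = €985.08

€985.08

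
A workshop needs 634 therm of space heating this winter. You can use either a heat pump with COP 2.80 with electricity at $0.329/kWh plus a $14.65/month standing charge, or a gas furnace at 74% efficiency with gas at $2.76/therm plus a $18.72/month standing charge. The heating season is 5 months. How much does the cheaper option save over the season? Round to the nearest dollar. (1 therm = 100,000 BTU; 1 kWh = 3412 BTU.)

Heat load = 634 therm × 100,000 = 63,400,000 BTU
Gas: input = 63,400,000 / 0.74 = 85,675,676 BTU = 856.8 therm → 856.8 × $2.76 = $2,364.65; + 5 × $18.72 standing = $2,458.25
Heat pump: 63,400,000 BTU / 3412 = 18,580 kWh heat; / 2.80 = 6,636 kWh in → × $0.329 = $2,183.32; + 5 × $14.65 standing = $2,256.57
Difference = |$2,458.25 − $2,256.57| = $201.68 ≈ $202

$202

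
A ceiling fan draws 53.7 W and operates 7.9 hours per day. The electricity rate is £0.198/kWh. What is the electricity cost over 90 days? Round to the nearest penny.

Energy = 53.7 W × 7.9 h/day × 90 days = 38,181 Wh = 38.18 kWh
Cost = 38.18 kWh × £0.198/kWh = £7.56

£7.56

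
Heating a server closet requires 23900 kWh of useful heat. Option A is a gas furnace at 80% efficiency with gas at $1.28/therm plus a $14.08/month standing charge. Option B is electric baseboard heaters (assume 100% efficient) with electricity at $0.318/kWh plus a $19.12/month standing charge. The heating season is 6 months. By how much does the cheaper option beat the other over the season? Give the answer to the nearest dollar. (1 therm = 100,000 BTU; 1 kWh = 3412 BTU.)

$6326

Heat load = 23900 kWh × 3412 = 81,546,800 BTU
Gas: input = 81,546,800 / 0.80 = 101,933,500 BTU = 1,019 therm → 1,019 × $1.28 = $1,304.75; + 6 × $14.08 standing = $1,389.23
Electric: 81,546,800 BTU / 3412 = 23,900 kWh → × $0.318 = $7,600.20; + 6 × $19.12 standing = $7,714.92
Difference = |$1,389.23 − $7,714.92| = $6,325.69 ≈ $6326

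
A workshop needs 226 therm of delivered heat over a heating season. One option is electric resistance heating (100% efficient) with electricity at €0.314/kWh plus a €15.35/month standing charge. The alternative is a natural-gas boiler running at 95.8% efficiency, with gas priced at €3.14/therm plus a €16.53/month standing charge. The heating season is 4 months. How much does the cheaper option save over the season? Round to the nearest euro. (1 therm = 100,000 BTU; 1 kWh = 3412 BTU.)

Heat load = 226 therm × 100,000 = 22,600,000 BTU
Gas: input = 22,600,000 / 0.958 = 23,590,814 BTU = 235.9 therm → 235.9 × €3.14 = €740.75; + 4 × €16.53 standing = €806.87
Electric: 22,600,000 BTU / 3412 = 6,624 kWh → × €0.314 = €2,079.84; + 4 × €15.35 standing = €2,141.24
Difference = |€806.87 − €2,141.24| = €1,334.36 ≈ €1334

€1334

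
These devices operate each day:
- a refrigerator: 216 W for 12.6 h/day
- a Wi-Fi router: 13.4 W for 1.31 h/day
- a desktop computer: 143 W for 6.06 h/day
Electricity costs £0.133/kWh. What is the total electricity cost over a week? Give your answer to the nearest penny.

£3.36

refrigerator: 216 W × 12.6 h × 7 d = 19,051 Wh = 19.05 kWh
Wi-Fi router: 13.4 W × 1.31 h × 7 d = 123 Wh = 0.1229 kWh
desktop computer: 143 W × 6.06 h × 7 d = 6,066 Wh = 6.066 kWh
Total energy = 19.05 + 0.1229 + 6.066 = 25.24 kWh
Cost = 25.24 kWh × £0.133 = £3.36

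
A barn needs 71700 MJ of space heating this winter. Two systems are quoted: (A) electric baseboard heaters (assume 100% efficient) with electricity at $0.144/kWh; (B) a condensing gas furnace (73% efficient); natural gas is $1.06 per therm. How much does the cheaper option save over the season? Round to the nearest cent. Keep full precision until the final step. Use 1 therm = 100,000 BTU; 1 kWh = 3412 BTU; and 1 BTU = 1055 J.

Heat load = 71700 MJ = 71,700,000,000 J / 1055 = 67,962,085 BTU
Gas: input = 67,962,085 / 0.730 = 93,098,747 BTU = 931 therm → 931 × $1.06 = $986.85
Electric: 67,962,085 BTU / 3412 = 19,920 kWh → × $0.144 = $2,868.27
Difference = |$986.85 − $2,868.27| = $1,881.42

$1881.42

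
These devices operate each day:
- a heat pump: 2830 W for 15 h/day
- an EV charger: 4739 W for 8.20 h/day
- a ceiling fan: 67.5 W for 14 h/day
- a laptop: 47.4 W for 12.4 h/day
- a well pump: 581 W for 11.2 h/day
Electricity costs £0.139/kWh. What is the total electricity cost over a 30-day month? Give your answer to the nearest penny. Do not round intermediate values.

£372.59

heat pump: 2830 W × 15 h × 30 d = 1,273,500 Wh = 1,274 kWh
EV charger: 4739 W × 8.20 h × 30 d = 1,165,794 Wh = 1,166 kWh
ceiling fan: 67.5 W × 14 h × 30 d = 28,350 Wh = 28.35 kWh
laptop: 47.4 W × 12.4 h × 30 d = 17,633 Wh = 17.63 kWh
well pump: 581 W × 11.2 h × 30 d = 195,216 Wh = 195.2 kWh
Total energy = 1,274 + 1,166 + 28.35 + 17.63 + 195.2 = 2,680 kWh
Cost = 2,680 kWh × £0.139 = £372.59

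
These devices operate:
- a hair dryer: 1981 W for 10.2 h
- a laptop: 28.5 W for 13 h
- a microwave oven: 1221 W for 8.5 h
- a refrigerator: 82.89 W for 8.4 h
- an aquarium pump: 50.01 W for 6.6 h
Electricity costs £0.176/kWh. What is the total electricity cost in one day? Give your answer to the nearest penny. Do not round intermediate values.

hair dryer: 1981 W × 10.2 h = 20,206 Wh = 20.21 kWh
laptop: 28.5 W × 13 h = 370 Wh = 0.3705 kWh
microwave oven: 1221 W × 8.5 h = 10,378 Wh = 10.38 kWh
refrigerator: 82.89 W × 8.4 h = 696 Wh = 0.6963 kWh
aquarium pump: 50.01 W × 6.6 h = 330 Wh = 0.3301 kWh
Total energy = 20.21 + 0.3705 + 10.38 + 0.6963 + 0.3301 = 31.98 kWh
Cost = 31.98 kWh × £0.176 = £5.63

£5.63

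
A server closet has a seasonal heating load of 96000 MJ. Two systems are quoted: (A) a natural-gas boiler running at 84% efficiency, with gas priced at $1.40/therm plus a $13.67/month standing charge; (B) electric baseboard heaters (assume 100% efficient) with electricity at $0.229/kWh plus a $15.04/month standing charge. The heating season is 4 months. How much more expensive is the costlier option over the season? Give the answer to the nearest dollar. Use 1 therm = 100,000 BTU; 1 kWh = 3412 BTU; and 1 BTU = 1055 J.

$4596

Heat load = 96000 MJ = 96,000,000,000 J / 1055 = 90,995,261 BTU
Gas: input = 90,995,261 / 0.84 = 108,327,691 BTU = 1,083 therm → 1,083 × $1.40 = $1,516.59; + 4 × $13.67 standing = $1,571.27
Electric: 90,995,261 BTU / 3412 = 26,670 kWh → × $0.229 = $6,107.24; + 4 × $15.04 standing = $6,167.40
Difference = |$1,571.27 − $6,167.40| = $4,596.14 ≈ $4596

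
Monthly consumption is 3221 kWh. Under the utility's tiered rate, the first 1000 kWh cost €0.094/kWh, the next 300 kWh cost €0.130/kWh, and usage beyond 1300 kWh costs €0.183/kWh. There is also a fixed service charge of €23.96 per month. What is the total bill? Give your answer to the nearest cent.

€508.50

First 1000 kWh × €0.094 = €94.00
Next 300 kWh × €0.130 = €39.00
Remaining 1921 kWh × €0.183 = €351.54
Energy charge = €484.54; + service €23.96 = €508.50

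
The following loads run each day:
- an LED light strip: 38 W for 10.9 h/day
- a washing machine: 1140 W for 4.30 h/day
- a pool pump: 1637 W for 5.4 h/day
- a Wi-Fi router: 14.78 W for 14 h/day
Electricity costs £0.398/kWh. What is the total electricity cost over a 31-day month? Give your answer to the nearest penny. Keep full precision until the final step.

LED light strip: 38 W × 10.9 h × 31 d = 12,840 Wh = 12.84 kWh
washing machine: 1140 W × 4.30 h × 31 d = 151,962 Wh = 152 kWh
pool pump: 1637 W × 5.4 h × 31 d = 274,034 Wh = 274 kWh
Wi-Fi router: 14.78 W × 14 h × 31 d = 6,415 Wh = 6.415 kWh
Total energy = 12.84 + 152 + 274 + 6.415 = 445.3 kWh
Cost = 445.3 kWh × £0.398 = £177.21

£177.21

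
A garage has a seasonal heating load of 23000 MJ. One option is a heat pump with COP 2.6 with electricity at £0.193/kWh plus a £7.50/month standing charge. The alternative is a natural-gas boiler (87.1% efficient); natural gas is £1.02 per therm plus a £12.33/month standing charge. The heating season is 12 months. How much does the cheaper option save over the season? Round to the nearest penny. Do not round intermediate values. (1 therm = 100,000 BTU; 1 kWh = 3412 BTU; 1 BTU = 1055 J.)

£161.03

Heat load = 23000 MJ = 23,000,000,000 J / 1055 = 21,800,948 BTU
Gas: input = 21,800,948 / 0.871 = 25,029,791 BTU = 250.3 therm → 250.3 × £1.02 = £255.30; + 12 × £12.33 standing = £403.26
Heat pump: 21,800,948 BTU / 3412 = 6,389 kWh heat; / 2.6 = 2,457 kWh in → × £0.193 = £474.30; + 12 × £7.50 standing = £564.30
Difference = |£403.26 − £564.30| = £161.03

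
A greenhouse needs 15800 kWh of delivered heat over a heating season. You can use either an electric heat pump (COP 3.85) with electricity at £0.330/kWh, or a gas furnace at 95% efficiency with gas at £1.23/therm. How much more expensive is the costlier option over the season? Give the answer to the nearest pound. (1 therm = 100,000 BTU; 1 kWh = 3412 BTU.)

£656

Heat load = 15800 kWh × 3412 = 53,909,600 BTU
Gas: input = 53,909,600 / 0.95 = 56,746,947 BTU = 567.5 therm → 567.5 × £1.23 = £697.99
Heat pump: 53,909,600 BTU / 3412 = 15,800 kWh heat; / 3.85 = 4,104 kWh in → × £0.330 = £1,354.29
Difference = |£697.99 − £1,354.29| = £656.30 ≈ £656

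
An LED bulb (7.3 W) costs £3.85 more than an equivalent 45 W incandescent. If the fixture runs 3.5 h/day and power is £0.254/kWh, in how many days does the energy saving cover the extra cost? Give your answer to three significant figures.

Power saved = 45 − 7.3 = 37.7 W
Daily energy saved = 37.7 W × 3.5 h = 132 Wh = 0.13195 kWh
Daily savings = 0.13195 × £0.254 = £0.0335
Payback = £3.85 / £0.0335 per day = 114.9 days

115 days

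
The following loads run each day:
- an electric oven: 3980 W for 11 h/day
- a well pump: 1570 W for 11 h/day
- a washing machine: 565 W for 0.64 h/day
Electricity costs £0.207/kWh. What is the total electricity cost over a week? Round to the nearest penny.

£88.99

electric oven: 3980 W × 11 h × 7 d = 306,460 Wh = 306.5 kWh
well pump: 1570 W × 11 h × 7 d = 120,890 Wh = 120.9 kWh
washing machine: 565 W × 0.64 h × 7 d = 2,531 Wh = 2.531 kWh
Total energy = 306.5 + 120.9 + 2.531 = 429.9 kWh
Cost = 429.9 kWh × £0.207 = £88.99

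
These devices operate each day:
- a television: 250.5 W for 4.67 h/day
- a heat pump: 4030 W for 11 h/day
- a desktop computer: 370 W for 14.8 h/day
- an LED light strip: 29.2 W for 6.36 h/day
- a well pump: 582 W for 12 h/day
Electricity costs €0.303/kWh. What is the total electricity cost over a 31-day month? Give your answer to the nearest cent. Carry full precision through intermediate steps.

television: 250.5 W × 4.67 h × 31 d = 36,265 Wh = 36.26 kWh
heat pump: 4030 W × 11 h × 31 d = 1,374,230 Wh = 1,374 kWh
desktop computer: 370 W × 14.8 h × 31 d = 169,756 Wh = 169.8 kWh
LED light strip: 29.2 W × 6.36 h × 31 d = 5,757 Wh = 5.757 kWh
well pump: 582 W × 12 h × 31 d = 216,504 Wh = 216.5 kWh
Total energy = 36.26 + 1,374 + 169.8 + 5.757 + 216.5 = 1,803 kWh
Cost = 1,803 kWh × €0.303 = €546.16

€546.16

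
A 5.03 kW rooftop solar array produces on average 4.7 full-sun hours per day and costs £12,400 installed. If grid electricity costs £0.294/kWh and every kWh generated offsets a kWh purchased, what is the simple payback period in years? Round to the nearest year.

5 years

Daily generation = 5.03 kW × 4.7 h = 23.64 kWh
Annual generation = 23.64 × 365 = 8629 kWh
Annual savings = 8629 × £0.294 = £2,536.92
Payback = £12,400 / £2,536.92 = 4.89 years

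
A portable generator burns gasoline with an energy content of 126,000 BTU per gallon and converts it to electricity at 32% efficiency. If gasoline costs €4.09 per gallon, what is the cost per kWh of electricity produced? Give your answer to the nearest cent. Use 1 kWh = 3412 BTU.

€0.35

Electrical output per gallon = 126,000 BTU × 0.32 / 3412 BTU/kWh = 11.82 kWh
Cost per kWh = €4.09 / 11.82 kWh = €0.346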